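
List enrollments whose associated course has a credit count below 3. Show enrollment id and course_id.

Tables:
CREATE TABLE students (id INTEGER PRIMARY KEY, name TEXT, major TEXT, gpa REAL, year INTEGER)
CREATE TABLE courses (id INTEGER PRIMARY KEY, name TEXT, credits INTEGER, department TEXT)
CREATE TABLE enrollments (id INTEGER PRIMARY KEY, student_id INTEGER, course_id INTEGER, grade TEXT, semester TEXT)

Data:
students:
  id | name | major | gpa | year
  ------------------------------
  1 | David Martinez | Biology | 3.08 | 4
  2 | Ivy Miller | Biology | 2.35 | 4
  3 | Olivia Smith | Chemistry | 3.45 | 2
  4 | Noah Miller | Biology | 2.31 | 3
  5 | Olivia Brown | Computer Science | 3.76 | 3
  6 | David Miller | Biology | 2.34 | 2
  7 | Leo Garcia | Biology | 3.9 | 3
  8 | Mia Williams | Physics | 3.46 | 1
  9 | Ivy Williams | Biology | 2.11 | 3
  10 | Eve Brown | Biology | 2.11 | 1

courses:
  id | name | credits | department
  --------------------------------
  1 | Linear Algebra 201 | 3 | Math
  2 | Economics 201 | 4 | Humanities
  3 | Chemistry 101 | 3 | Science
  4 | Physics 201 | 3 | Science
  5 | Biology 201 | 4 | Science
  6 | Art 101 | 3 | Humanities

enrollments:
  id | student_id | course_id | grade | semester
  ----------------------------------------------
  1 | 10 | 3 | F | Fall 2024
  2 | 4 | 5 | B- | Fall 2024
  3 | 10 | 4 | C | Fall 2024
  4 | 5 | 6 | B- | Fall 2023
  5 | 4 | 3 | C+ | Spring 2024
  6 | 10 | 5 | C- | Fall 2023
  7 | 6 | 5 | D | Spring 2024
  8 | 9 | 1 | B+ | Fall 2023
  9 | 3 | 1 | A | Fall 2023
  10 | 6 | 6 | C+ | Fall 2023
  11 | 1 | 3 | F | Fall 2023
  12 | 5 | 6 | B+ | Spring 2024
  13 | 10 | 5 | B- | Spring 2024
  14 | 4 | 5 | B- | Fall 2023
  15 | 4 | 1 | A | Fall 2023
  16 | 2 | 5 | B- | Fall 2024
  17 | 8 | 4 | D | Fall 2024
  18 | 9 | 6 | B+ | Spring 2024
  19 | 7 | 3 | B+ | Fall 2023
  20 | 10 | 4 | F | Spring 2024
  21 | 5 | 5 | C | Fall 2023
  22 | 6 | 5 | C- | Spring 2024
SELECT id, course_id FROM enrollments WHERE course_id IN (SELECT id FROM courses WHERE credits < 3)

Execution result:
(no rows)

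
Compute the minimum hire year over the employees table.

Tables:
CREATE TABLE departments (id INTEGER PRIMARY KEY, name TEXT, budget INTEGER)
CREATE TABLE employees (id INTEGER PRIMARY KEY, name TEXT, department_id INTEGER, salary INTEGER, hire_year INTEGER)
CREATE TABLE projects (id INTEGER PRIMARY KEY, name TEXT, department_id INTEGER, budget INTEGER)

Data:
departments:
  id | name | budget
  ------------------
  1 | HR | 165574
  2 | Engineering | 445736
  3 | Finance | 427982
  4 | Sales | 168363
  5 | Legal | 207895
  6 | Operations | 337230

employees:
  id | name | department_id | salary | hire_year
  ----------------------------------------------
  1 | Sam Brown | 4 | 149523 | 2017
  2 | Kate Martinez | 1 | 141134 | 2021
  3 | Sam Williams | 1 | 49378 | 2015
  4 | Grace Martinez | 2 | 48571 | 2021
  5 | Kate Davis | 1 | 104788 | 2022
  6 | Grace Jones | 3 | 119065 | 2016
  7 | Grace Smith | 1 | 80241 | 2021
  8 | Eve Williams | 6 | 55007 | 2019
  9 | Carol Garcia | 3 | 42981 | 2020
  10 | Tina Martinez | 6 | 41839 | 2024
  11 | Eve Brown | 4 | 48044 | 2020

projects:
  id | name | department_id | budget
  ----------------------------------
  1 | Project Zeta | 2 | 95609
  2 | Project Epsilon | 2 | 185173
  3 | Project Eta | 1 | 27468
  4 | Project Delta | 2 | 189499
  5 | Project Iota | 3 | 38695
SELECT MIN(hire_year) FROM employees

Execution result:
2015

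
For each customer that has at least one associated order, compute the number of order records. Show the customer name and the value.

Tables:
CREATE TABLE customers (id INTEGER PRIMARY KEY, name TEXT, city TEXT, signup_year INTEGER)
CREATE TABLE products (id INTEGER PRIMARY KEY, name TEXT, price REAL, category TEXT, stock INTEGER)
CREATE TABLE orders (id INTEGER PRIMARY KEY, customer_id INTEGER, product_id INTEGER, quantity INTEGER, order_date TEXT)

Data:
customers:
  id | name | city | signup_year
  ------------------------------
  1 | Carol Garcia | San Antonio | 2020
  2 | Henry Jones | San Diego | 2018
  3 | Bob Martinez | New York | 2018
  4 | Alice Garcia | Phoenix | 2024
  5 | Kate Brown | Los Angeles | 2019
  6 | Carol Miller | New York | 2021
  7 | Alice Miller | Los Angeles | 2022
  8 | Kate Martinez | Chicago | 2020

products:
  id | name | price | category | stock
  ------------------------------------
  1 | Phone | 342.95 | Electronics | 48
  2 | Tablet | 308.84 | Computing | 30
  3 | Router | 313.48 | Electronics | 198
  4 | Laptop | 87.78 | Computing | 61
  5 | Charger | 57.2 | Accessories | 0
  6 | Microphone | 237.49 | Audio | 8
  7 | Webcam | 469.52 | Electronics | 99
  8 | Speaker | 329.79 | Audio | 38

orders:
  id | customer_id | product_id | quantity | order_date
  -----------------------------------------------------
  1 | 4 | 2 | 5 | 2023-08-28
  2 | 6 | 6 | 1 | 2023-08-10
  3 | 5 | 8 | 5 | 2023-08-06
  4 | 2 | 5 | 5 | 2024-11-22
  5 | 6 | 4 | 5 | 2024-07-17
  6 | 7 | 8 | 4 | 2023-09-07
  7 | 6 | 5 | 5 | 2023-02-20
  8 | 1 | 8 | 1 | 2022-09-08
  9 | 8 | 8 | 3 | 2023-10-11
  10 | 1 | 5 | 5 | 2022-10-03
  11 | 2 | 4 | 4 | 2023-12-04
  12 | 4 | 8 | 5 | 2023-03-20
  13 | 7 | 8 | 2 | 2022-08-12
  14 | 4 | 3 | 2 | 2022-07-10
SELECT p.name, COUNT(*) AS n FROM orders c JOIN customers p ON c.customer_id = p.id GROUP BY p.id, p.name

Execution result:
name | n
Carol Garcia | 2
Henry Jones | 2
Alice Garcia | 3
Kate Brown | 1
Carol Miller | 3
Alice Miller | 2
Kate Martinez | 1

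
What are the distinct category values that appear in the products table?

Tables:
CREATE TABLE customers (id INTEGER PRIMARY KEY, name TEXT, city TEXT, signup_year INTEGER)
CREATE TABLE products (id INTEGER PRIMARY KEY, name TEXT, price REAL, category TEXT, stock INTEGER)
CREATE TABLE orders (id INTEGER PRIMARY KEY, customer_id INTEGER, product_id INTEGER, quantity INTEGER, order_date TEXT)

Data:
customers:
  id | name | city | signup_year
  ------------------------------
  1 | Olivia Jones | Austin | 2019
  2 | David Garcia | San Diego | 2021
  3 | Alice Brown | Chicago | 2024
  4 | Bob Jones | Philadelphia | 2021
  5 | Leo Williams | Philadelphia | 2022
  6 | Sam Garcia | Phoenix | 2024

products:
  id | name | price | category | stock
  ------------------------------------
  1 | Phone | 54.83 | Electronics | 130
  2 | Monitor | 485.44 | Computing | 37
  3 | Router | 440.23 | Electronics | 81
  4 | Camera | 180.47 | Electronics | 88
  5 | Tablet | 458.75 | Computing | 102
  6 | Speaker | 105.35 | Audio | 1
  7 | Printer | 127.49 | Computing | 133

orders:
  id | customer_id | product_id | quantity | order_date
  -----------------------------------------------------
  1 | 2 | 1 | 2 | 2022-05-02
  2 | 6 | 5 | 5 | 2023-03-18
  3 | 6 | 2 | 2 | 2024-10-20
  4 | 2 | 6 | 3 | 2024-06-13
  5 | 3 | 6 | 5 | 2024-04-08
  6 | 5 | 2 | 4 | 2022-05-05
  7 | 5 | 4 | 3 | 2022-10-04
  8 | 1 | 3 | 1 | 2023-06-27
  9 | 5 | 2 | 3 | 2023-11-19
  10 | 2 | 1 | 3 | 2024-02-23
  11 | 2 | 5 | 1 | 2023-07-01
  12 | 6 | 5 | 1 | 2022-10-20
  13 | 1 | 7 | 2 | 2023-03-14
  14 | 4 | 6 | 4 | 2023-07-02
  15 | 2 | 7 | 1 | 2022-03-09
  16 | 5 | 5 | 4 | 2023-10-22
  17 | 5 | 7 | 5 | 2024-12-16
SELECT DISTINCT category FROM products

Execution result:
category
Electronics
Computing
Audio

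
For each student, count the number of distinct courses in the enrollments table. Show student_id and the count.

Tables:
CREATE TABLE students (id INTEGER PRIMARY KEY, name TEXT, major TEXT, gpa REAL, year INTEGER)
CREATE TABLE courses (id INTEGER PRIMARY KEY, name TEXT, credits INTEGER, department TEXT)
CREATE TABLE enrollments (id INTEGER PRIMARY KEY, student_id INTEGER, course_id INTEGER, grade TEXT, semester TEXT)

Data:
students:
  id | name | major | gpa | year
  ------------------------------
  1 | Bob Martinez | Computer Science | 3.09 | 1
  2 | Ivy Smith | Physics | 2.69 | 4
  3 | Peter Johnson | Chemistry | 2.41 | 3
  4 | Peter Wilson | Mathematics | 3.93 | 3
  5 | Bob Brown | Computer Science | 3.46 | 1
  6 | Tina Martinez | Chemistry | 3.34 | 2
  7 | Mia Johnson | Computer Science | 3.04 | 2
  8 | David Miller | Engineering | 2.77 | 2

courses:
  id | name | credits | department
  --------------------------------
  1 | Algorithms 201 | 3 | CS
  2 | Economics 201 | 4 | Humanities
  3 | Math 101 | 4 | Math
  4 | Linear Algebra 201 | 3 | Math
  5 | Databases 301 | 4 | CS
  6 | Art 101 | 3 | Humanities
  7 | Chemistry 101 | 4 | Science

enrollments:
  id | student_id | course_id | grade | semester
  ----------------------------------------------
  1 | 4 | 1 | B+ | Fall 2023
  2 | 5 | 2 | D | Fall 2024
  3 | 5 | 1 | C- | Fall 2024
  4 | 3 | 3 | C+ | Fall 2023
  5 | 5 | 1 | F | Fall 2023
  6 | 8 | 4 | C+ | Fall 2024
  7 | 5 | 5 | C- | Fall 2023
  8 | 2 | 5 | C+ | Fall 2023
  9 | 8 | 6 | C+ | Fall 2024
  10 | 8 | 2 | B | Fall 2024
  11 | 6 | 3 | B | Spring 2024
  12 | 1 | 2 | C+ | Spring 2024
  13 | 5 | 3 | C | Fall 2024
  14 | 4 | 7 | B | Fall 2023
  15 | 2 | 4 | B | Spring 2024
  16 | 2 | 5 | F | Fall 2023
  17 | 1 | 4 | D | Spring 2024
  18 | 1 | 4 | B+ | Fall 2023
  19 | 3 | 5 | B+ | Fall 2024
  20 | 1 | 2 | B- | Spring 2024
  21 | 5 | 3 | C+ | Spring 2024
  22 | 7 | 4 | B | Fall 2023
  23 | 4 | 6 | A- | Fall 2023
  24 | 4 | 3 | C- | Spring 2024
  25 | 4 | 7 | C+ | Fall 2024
SELECT student_id, COUNT(DISTINCT course_id) AS distinct_course_count FROM enrollments GROUP BY student_id

Execution result:
student_id | distinct_course_count
1 | 2
2 | 2
3 | 2
4 | 4
5 | 4
6 | 1
7 | 1
8 | 3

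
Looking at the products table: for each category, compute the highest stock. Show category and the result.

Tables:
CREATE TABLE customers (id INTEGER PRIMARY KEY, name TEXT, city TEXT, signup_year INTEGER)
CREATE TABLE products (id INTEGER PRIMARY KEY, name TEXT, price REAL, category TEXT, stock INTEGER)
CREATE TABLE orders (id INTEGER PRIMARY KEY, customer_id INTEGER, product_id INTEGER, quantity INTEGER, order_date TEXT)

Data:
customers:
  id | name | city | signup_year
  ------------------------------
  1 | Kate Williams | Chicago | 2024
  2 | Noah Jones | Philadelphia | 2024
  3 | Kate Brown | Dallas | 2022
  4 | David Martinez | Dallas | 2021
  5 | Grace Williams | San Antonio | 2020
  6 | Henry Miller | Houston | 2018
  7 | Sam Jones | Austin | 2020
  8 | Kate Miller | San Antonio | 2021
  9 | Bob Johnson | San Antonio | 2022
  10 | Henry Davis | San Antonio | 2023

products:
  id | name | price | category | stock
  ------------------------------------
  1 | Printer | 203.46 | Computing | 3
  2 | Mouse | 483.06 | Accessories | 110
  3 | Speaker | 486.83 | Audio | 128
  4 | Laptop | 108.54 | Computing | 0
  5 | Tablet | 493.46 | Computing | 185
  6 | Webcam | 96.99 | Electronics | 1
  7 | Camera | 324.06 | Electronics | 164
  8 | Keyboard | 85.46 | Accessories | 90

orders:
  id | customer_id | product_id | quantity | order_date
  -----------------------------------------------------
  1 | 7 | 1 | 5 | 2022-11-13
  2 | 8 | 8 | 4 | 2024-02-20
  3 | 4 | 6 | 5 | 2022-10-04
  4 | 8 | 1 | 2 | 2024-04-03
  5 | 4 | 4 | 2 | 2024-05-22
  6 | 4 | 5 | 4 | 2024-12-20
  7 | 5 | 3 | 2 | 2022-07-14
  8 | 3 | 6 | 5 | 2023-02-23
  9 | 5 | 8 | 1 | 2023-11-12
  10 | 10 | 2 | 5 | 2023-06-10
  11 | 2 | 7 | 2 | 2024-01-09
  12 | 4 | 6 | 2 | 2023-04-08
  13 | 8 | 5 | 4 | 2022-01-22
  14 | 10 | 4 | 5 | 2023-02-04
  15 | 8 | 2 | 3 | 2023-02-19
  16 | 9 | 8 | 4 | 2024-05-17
SELECT category, MAX(stock) AS max_stock FROM products GROUP BY category

Execution result:
category | max_stock
Accessories | 110
Audio | 128
Computing | 185
Electronics | 164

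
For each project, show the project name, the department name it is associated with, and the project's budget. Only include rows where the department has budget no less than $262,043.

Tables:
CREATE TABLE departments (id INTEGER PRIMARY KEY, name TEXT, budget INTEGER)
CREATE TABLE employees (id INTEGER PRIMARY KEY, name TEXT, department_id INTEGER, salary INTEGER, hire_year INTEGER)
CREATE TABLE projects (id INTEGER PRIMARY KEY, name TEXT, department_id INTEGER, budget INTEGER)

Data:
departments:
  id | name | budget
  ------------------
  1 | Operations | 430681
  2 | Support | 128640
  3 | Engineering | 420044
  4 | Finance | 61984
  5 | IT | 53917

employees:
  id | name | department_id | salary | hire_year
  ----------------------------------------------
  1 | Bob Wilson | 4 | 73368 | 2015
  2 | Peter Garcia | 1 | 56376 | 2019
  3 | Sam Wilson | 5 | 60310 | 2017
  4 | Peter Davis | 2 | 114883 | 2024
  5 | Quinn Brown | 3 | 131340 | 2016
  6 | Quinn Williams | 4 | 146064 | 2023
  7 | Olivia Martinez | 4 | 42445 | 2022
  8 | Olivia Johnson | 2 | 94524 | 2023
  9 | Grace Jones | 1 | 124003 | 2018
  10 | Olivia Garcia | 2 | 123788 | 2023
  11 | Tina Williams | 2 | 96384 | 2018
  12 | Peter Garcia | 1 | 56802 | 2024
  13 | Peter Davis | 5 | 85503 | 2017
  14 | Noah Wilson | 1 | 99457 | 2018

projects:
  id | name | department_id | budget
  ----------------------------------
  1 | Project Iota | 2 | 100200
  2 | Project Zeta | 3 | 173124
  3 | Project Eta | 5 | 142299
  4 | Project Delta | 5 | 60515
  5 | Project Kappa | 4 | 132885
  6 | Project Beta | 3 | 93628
SELECT c.name, p.name AS department, c.budget FROM projects c JOIN departments p ON c.department_id = p.id WHERE p.budget >= 262043

Execution result:
name | department | budget
Project Zeta | Engineering | 173124
Project Beta | Engineering | 93628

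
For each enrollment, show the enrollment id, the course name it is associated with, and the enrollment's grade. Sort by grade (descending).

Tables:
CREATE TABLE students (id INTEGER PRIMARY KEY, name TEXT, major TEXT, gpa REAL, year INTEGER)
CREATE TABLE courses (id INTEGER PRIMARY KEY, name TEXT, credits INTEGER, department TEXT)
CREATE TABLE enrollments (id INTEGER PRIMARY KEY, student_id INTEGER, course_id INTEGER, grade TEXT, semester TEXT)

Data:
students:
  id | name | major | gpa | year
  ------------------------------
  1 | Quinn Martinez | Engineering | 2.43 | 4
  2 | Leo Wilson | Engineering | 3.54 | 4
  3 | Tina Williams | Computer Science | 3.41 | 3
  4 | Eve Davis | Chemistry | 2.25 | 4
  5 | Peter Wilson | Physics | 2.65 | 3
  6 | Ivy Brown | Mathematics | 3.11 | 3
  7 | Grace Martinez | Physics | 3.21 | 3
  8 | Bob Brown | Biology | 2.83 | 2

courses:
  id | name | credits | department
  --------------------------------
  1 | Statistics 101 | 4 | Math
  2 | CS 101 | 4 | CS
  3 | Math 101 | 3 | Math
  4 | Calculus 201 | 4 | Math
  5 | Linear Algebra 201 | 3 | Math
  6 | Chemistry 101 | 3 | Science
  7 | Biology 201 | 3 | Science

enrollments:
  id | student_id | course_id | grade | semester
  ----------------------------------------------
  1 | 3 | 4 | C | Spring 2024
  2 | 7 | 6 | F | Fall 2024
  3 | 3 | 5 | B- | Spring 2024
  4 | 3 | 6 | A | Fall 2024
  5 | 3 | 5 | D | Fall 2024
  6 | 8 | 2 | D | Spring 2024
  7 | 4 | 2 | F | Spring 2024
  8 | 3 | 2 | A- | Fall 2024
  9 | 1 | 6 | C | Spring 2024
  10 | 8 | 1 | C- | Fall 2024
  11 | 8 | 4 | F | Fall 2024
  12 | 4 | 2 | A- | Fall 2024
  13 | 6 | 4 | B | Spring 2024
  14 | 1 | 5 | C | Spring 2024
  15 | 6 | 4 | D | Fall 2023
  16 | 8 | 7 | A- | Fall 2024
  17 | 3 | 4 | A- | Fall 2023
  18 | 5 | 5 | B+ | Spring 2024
SELECT c.id, p.name AS course, c.grade FROM enrollments c JOIN courses p ON c.course_id = p.id ORDER BY c.grade DESC

Execution result:
id | course | grade
2 | Chemistry 101 | F
7 | CS 101 | F
11 | Calculus 201 | F
5 | Linear Algebra 201 | D
6 | CS 101 | D
15 | Calculus 201 | D
10 | Statistics 101 | C-
1 | Calculus 201 | C
9 | Chemistry 101 | C
14 | Linear Algebra 201 | C
3 | Linear Algebra 201 | B-
18 | Linear Algebra 201 | B+
13 | Calculus 201 | B
8 | CS 101 | A-
12 | CS 101 | A-
16 | Biology 201 | A-
17 | Calculus 201 | A-
4 | Chemistry 101 | A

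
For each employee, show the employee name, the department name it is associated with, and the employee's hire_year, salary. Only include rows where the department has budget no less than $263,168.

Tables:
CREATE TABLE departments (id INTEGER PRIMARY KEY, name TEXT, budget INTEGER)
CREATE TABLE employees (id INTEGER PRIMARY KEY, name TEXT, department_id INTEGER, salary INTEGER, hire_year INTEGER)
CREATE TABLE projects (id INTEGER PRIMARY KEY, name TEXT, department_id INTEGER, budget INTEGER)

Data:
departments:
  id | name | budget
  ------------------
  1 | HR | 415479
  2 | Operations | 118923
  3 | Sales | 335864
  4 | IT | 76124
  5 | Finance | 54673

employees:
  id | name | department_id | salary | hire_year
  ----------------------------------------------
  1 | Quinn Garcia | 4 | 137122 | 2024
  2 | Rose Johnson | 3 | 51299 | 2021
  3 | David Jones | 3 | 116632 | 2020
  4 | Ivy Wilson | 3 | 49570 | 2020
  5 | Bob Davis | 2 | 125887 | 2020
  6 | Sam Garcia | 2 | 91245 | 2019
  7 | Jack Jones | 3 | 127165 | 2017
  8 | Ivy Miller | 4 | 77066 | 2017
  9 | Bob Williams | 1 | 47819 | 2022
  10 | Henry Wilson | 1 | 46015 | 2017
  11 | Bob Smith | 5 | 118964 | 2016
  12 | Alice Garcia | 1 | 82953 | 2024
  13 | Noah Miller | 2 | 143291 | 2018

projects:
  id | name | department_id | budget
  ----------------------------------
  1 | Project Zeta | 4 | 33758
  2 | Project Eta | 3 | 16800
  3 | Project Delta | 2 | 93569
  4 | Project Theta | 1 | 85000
SELECT c.name, p.name AS department, c.hire_year, c.salary FROM employees c JOIN departments p ON c.department_id = p.id WHERE p.budget >= 263168

Execution result:
name | department | hire_year | salary
Rose Johnson | Sales | 2021 | 51299
David Jones | Sales | 2020 | 116632
Ivy Wilson | Sales | 2020 | 49570
Jack Jones | Sales | 2017 | 127165
Bob Williams | HR | 2022 | 47819
Henry Wilson | HR | 2017 | 46015
Alice Garcia | HR | 2024 | 82953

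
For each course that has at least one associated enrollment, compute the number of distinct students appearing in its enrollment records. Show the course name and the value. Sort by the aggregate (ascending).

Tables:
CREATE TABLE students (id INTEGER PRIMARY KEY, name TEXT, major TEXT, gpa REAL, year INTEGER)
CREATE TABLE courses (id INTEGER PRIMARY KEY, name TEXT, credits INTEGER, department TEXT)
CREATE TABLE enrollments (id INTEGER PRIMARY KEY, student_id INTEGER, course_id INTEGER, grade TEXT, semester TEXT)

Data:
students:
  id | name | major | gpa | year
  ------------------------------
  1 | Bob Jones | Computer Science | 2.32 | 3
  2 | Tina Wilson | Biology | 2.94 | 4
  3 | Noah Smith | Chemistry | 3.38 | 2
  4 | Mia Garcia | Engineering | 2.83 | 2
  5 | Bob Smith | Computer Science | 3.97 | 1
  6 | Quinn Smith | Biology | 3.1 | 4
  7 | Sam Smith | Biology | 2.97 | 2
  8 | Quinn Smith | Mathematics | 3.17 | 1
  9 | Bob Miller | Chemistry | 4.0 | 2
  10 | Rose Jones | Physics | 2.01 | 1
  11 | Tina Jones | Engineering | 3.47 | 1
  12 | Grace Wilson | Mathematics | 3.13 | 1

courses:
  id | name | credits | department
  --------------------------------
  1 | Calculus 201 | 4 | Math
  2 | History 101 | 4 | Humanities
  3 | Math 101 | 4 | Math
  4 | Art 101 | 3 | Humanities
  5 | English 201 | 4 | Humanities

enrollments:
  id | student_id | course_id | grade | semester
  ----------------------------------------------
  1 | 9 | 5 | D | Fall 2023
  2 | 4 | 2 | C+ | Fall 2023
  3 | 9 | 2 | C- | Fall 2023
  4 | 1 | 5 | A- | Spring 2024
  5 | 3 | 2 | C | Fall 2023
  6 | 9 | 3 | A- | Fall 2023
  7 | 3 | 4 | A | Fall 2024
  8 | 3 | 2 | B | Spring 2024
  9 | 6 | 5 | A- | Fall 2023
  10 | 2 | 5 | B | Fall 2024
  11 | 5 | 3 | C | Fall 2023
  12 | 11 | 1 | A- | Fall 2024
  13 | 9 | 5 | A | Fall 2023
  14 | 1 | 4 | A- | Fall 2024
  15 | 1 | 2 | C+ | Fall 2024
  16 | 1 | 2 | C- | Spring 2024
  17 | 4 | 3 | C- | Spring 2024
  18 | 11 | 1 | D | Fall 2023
SELECT p.name, COUNT(DISTINCT c.student_id) AS distinct_student_count FROM enrollments c JOIN courses p ON c.course_id = p.id GROUP BY p.id, p.name ORDER BY distinct_student_count ASC

Execution result:
name | distinct_student_count
Calculus 201 | 1
Art 101 | 2
Math 101 | 3
History 101 | 4
English 201 | 4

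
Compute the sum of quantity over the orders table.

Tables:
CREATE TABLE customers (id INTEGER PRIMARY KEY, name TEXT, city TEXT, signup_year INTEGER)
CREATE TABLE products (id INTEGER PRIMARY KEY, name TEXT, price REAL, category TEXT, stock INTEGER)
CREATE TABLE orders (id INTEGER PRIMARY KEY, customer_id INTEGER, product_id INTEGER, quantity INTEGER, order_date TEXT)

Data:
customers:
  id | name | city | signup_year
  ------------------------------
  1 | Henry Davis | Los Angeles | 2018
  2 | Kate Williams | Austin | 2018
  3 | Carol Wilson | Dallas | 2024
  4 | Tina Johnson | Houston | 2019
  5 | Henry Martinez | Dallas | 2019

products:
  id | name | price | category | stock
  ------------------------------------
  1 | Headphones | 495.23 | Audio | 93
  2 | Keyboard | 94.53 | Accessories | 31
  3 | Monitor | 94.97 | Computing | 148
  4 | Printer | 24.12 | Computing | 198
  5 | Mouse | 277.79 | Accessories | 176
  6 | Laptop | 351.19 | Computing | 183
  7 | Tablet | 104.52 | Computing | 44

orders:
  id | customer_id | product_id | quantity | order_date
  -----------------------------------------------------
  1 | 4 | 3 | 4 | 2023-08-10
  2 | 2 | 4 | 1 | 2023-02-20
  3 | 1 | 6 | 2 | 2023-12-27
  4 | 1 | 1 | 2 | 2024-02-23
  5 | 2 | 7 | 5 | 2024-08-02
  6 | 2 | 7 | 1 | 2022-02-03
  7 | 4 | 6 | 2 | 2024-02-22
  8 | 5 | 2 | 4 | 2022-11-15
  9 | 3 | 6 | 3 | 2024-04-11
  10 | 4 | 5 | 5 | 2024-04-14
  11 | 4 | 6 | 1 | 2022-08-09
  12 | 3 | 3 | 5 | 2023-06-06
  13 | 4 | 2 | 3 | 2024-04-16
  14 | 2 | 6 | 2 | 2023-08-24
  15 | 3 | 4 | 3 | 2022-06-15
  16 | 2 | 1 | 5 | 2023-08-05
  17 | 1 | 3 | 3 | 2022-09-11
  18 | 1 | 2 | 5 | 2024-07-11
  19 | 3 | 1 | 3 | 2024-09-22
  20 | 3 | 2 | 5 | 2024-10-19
SELECT SUM(quantity) FROM orders

Execution result:
64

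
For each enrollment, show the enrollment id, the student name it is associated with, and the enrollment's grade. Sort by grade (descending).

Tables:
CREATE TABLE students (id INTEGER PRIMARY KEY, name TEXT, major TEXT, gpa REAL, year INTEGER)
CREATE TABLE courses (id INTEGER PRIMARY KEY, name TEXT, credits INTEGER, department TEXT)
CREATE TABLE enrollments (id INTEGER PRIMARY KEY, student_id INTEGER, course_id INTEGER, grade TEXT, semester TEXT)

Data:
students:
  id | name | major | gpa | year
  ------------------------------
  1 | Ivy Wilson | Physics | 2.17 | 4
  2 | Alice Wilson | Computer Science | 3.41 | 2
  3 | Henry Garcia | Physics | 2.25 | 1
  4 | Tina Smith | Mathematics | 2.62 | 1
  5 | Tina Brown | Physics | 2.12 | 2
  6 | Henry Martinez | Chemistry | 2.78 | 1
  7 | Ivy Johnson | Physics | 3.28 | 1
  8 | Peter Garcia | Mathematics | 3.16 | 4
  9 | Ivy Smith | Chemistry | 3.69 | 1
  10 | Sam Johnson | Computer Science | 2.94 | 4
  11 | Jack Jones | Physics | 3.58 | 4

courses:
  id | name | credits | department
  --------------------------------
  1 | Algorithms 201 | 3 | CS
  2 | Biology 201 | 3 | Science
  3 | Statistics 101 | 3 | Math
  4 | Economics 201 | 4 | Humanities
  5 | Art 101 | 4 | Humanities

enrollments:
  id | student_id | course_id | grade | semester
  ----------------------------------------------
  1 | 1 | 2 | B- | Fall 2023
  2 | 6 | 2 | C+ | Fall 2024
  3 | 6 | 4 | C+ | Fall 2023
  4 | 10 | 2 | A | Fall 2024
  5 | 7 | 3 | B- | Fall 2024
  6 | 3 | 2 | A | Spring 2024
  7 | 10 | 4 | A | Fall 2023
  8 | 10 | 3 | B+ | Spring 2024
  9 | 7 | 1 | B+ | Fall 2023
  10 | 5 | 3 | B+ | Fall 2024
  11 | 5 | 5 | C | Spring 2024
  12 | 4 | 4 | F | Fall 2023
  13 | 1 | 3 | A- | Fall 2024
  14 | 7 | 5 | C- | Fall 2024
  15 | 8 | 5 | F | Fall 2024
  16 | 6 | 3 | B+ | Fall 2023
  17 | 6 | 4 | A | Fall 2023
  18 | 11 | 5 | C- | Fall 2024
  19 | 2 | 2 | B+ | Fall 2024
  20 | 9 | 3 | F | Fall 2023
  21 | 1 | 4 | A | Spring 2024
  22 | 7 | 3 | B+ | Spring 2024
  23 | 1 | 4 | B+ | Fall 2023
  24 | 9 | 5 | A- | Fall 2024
SELECT c.id, p.name AS student, c.grade FROM enrollments c JOIN students p ON c.student_id = p.id ORDER BY c.grade DESC

Execution result:
id | student | grade
12 | Tina Smith | F
15 | Peter Garcia | F
20 | Ivy Smith | F
14 | Ivy Johnson | C-
18 | Jack Jones | C-
2 | Henry Martinez | C+
3 | Henry Martinez | C+
11 | Tina Brown | C
1 | Ivy Wilson | B-
5 | Ivy Johnson | B-
8 | Sam Johnson | B+
9 | Ivy Johnson | B+
10 | Tina Brown | B+
16 | Henry Martinez | B+
19 | Alice Wilson | B+
22 | Ivy Johnson | B+
23 | Ivy Wilson | B+
13 | Ivy Wilson | A-
24 | Ivy Smith | A-
4 | Sam Johnson | A
6 | Henry Garcia | A
7 | Sam Johnson | A
17 | Henry Martinez | A
21 | Ivy Wilson | A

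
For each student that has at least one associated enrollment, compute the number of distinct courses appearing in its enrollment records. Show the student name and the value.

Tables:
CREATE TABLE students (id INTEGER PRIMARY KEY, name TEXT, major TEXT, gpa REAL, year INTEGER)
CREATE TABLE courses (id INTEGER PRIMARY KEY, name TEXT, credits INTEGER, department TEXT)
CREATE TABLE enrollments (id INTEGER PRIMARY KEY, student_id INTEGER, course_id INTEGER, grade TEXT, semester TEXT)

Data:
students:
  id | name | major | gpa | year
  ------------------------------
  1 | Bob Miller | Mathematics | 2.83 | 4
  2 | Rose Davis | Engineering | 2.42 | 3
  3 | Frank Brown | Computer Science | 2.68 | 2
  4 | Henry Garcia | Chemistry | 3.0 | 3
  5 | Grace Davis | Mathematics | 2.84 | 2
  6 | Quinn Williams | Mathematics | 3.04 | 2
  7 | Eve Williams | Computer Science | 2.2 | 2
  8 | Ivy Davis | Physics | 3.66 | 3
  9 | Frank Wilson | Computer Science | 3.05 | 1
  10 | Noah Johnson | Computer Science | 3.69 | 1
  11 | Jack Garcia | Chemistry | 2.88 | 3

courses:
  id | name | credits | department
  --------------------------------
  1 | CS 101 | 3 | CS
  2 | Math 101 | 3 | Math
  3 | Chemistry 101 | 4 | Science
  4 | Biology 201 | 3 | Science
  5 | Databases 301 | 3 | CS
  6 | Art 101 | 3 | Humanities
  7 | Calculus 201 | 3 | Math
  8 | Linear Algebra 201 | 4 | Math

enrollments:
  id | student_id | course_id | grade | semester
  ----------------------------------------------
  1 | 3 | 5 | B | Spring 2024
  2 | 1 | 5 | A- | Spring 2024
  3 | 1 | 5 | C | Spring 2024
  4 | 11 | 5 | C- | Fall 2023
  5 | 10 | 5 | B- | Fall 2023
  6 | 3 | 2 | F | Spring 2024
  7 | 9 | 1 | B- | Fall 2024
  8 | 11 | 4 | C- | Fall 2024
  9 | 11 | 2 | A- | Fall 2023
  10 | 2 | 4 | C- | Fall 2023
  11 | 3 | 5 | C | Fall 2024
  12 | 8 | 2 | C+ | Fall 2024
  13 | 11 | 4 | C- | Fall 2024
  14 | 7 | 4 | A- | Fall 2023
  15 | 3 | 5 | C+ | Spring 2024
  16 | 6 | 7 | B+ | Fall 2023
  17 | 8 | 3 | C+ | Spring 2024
SELECT p.name, COUNT(DISTINCT c.course_id) AS distinct_course_count FROM enrollments c JOIN students p ON c.student_id = p.id GROUP BY p.id, p.name

Execution result:
name | distinct_course_count
Bob Miller | 1
Rose Davis | 1
Frank Brown | 2
Quinn Williams | 1
Eve Williams | 1
Ivy Davis | 2
Frank Wilson | 1
Noah Johnson | 1
Jack Garcia | 3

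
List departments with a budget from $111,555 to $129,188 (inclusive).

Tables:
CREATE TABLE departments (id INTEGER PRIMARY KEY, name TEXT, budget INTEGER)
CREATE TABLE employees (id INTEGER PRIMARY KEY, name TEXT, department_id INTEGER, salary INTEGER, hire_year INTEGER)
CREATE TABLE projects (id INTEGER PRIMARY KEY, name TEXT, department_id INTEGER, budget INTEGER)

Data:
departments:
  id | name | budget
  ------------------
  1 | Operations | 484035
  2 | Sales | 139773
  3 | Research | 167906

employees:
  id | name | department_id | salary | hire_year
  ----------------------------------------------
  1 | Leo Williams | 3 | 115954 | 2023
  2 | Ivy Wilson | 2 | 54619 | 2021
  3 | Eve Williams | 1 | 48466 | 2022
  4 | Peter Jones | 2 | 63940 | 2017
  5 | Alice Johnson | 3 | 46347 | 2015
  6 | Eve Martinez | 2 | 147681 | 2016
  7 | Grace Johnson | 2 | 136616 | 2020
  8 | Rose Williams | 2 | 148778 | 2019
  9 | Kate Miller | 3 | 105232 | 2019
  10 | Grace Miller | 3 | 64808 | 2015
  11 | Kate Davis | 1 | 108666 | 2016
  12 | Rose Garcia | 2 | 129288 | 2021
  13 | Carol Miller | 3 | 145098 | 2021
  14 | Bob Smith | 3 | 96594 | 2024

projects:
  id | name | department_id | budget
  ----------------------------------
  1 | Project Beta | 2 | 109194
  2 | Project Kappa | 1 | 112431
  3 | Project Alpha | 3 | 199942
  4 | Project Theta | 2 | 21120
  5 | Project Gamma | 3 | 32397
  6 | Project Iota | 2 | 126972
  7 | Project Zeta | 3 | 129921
SELECT name, budget FROM departments WHERE budget BETWEEN 111555 AND 129188

Execution result:
(no rows)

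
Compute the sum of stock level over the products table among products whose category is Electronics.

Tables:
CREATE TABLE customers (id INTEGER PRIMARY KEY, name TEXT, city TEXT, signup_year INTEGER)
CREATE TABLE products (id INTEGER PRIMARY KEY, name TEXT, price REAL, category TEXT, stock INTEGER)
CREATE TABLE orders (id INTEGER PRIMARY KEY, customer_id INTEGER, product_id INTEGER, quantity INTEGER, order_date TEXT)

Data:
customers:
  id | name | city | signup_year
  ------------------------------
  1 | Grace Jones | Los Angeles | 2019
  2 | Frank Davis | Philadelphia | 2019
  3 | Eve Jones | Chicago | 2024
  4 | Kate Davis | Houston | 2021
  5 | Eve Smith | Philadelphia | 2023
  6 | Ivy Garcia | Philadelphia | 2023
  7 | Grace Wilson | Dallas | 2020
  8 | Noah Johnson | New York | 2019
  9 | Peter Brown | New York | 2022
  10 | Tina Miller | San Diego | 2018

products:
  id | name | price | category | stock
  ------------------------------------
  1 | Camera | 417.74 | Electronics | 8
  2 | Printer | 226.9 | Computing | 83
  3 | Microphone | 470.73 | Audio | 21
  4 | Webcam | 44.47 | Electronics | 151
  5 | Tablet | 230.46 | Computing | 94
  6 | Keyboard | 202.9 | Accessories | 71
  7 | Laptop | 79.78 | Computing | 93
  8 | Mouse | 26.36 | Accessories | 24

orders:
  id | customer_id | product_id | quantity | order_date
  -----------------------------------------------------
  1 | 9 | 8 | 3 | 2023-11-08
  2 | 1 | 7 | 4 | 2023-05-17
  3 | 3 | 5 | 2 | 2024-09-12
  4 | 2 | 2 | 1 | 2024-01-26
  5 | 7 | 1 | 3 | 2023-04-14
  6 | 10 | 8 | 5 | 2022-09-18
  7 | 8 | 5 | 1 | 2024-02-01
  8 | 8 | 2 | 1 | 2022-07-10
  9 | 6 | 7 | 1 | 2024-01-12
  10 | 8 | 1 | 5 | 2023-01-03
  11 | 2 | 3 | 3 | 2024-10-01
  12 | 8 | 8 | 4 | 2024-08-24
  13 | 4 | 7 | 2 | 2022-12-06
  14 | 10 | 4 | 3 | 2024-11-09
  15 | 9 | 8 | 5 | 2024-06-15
SELECT SUM(stock) FROM products WHERE category = 'Electronics'

Execution result:
159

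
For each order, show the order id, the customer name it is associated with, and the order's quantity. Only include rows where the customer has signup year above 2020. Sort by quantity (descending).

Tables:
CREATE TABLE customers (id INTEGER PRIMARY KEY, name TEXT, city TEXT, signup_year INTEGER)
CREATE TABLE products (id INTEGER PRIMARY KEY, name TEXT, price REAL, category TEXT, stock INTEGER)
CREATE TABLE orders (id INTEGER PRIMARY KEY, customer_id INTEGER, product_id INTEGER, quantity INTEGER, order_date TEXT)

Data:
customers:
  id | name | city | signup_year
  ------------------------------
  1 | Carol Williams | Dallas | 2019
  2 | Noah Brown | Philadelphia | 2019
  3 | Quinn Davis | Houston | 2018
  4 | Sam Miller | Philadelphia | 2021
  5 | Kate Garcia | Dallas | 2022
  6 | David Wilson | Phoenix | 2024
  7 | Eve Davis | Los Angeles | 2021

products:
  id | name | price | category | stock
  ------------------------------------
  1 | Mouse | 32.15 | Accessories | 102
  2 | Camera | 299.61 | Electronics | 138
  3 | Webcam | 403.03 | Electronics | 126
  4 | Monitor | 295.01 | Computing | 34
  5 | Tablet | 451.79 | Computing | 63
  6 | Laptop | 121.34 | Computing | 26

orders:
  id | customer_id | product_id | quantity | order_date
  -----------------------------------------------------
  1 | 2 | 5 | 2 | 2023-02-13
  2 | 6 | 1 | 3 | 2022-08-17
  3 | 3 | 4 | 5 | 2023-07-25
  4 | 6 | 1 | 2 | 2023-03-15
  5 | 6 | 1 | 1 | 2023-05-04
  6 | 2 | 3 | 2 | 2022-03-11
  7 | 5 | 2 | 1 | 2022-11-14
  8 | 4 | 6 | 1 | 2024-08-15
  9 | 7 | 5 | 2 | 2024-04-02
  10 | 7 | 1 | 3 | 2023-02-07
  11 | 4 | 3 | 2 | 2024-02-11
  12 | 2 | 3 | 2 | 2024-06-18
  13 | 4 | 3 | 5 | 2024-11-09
SELECT c.id, p.name AS customer, c.quantity FROM orders c JOIN customers p ON c.customer_id = p.id WHERE p.signup_year > 2020 ORDER BY c.quantity DESC

Execution result:
id | customer | quantity
13 | Sam Miller | 5
2 | David Wilson | 3
10 | Eve Davis | 3
4 | David Wilson | 2
9 | Eve Davis | 2
11 | Sam Miller | 2
5 | David Wilson | 1
7 | Kate Garcia | 1
8 | Sam Miller | 1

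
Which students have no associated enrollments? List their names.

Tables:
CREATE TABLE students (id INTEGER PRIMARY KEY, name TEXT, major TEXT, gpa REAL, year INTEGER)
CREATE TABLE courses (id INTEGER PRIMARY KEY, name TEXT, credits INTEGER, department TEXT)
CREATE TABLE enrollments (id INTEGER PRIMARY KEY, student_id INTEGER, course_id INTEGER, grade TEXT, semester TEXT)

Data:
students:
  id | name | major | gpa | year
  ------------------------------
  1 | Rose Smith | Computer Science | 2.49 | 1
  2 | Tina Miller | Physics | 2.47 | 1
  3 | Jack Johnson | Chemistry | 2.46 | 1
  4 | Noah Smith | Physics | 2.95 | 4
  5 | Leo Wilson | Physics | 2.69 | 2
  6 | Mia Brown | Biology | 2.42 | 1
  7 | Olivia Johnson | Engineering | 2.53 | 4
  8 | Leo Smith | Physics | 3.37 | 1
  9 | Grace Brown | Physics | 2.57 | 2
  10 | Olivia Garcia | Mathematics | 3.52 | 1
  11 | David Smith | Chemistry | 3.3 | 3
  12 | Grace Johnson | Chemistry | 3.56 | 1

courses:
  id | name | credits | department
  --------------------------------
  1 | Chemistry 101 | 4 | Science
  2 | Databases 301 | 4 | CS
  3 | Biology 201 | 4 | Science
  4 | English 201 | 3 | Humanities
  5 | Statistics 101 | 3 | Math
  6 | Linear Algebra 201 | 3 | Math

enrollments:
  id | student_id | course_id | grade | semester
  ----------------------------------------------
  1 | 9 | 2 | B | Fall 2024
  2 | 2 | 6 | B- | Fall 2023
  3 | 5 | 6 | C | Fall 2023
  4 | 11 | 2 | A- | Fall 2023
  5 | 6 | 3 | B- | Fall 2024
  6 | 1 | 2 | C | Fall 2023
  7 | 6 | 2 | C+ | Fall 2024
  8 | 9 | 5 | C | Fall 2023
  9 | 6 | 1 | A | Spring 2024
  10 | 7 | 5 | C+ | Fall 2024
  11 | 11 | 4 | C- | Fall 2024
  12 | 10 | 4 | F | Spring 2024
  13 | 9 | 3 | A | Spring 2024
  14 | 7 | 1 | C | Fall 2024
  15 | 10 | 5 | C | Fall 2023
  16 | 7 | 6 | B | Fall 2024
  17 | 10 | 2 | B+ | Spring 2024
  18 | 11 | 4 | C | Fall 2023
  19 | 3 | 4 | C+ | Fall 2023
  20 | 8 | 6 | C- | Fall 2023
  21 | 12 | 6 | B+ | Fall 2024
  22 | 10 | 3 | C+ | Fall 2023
SELECT p.name FROM students p LEFT JOIN enrollments c ON c.student_id = p.id WHERE c.id IS NULL

Execution result:
Noah Smith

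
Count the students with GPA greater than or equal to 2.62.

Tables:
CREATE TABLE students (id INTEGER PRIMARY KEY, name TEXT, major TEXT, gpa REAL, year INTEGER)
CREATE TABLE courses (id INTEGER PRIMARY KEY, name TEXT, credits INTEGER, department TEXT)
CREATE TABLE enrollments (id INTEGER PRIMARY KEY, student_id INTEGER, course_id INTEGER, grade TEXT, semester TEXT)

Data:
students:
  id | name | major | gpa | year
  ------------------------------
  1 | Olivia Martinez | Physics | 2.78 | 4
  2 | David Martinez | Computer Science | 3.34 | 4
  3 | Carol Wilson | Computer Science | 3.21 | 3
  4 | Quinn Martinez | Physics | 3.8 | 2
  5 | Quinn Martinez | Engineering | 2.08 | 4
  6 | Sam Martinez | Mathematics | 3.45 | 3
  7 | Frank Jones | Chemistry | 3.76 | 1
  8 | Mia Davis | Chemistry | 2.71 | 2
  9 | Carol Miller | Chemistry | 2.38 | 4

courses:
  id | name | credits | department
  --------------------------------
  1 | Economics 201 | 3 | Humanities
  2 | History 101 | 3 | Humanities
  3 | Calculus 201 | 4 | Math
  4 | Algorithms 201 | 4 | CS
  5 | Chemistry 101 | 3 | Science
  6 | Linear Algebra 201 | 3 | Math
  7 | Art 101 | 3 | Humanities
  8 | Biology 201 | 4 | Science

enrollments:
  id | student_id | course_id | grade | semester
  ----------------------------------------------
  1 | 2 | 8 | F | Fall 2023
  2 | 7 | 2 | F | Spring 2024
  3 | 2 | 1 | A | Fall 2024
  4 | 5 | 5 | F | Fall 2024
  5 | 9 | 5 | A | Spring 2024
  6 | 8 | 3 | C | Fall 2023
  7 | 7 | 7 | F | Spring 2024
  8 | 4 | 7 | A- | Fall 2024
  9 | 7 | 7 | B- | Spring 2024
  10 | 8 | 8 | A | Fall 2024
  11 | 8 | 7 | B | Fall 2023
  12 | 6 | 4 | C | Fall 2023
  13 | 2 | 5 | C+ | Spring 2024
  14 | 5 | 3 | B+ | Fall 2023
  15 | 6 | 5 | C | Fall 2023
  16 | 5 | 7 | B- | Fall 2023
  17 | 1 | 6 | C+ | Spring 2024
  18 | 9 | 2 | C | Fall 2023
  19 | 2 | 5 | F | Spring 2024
SELECT COUNT(*) FROM students WHERE gpa >= 2.62

Execution result:
7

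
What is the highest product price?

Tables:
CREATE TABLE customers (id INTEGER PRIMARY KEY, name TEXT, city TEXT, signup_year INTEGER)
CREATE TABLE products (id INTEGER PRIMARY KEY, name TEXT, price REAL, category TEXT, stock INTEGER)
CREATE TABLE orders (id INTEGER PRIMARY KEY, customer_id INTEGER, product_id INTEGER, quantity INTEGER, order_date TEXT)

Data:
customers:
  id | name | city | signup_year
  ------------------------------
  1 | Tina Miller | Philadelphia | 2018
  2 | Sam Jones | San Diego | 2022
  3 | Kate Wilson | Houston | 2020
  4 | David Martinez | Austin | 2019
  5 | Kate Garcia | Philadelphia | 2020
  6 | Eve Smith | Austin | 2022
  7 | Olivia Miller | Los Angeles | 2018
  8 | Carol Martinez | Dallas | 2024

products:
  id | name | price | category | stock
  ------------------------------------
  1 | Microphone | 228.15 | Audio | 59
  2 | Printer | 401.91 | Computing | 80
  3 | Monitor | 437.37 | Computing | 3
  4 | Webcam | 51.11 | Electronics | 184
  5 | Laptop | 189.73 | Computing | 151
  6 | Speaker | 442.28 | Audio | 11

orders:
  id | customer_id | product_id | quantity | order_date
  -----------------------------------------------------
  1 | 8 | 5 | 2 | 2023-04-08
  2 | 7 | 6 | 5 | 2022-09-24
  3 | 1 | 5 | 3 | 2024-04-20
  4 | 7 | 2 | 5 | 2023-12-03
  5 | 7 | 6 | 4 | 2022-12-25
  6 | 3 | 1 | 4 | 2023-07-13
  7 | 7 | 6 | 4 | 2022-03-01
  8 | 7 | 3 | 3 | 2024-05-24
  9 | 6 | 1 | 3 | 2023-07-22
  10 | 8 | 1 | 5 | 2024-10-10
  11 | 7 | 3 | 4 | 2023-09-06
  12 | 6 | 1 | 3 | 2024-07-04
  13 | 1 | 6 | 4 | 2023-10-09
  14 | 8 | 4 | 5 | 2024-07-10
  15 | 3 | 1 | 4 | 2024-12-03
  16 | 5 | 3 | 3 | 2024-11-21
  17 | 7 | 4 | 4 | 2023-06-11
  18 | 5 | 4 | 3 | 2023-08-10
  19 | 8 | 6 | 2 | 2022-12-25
SELECT MAX(price) FROM products

Execution result:
442.28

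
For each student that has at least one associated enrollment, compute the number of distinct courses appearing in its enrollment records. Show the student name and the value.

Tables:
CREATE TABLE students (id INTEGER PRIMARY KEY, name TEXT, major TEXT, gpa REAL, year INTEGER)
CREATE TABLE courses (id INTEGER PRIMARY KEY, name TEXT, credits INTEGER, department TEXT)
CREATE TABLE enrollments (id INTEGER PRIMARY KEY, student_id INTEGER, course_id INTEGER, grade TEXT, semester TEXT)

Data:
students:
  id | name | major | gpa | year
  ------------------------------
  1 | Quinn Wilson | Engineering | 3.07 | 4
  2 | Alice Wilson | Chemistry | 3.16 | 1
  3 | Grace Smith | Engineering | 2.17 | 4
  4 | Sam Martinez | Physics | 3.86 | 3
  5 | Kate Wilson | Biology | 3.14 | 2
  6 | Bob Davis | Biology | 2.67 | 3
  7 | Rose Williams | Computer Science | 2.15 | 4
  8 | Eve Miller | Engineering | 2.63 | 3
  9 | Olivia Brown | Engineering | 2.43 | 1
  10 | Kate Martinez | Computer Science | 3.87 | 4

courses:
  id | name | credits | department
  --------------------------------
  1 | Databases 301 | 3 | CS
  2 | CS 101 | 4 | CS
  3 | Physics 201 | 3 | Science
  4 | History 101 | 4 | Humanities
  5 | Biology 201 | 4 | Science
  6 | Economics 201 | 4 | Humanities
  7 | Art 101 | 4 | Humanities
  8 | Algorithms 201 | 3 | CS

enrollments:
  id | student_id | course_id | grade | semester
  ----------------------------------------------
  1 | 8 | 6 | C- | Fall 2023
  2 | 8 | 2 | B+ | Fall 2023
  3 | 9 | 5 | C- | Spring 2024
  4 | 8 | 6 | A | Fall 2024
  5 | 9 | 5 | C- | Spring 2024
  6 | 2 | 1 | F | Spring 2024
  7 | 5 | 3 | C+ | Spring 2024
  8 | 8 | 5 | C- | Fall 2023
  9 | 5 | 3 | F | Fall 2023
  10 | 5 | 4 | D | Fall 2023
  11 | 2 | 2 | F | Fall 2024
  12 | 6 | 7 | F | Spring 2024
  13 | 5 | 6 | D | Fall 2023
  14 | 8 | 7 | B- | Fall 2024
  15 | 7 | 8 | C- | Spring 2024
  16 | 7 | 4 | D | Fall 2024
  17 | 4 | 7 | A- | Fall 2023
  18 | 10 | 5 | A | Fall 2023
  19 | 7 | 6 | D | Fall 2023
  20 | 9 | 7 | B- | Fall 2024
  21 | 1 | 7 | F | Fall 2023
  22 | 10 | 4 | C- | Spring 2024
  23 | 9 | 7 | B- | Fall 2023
SELECT p.name, COUNT(DISTINCT c.course_id) AS distinct_course_count FROM enrollments c JOIN students p ON c.student_id = p.id GROUP BY p.id, p.name

Execution result:
name | distinct_course_count
Quinn Wilson | 1
Alice Wilson | 2
Sam Martinez | 1
Kate Wilson | 3
Bob Davis | 1
Rose Williams | 3
Eve Miller | 4
Olivia Brown | 2
Kate Martinez | 2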